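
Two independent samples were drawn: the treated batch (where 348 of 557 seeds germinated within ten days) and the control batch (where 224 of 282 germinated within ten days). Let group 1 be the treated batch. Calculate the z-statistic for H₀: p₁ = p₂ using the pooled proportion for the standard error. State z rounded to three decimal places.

Sample proportions: p̂₁ = 348/557 = 0.62478 and p̂₂ = 224/282 = 0.79433.
Pooling: p̂ = 572/839 = 0.68176.
Pooled SE = √[0.2169618·0.00534143] ≈ 0.034042.
z = -0.16955/0.034042 = -4.981.

z = -4.981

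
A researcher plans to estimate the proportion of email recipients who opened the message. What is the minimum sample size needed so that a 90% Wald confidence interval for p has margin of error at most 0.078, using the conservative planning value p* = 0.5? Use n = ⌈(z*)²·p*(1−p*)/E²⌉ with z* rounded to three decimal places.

n = 112

z* = 1.645 at the 90% level.
p*(1−p*) = 0.2500.
(z*)²·p*(1−p*)/E² = 2.706025·0.2500/0.006084 = 111.194.
Rounding up, n = 112.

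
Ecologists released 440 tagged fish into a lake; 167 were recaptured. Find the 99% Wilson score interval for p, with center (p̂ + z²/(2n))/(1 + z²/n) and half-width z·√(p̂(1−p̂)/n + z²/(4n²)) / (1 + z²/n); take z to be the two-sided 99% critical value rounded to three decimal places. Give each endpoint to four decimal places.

Here p̂ = 167/440 = 0.37955 and z = 2.576 (z² = 6.635776).
1 + z²/n = 1.015081.
Center = (0.37955 + 0.007541)/1.015081 = 0.38134.
Radicand: p̂(1−p̂)/n + z²/(4n²) = 0.000535206 + 0.000008569 = 0.000543775.
Half-width = z·√(radicand)/denom = 2.576·0.023319/1.015081 = 0.05918.
So the interval runs from 0.3222 to 0.4405.

(0.3222, 0.4405)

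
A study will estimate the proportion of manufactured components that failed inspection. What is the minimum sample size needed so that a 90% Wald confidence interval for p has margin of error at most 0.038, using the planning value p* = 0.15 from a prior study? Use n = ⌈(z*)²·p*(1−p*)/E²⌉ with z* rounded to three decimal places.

n = 239

z* = 1.645 at the 90% level.
p*(1−p*) = 0.1275.
(z*)²·p*(1−p*)/E² = 2.706025·0.1275/0.001444 = 238.932.
⌈238.932⌉ = 239.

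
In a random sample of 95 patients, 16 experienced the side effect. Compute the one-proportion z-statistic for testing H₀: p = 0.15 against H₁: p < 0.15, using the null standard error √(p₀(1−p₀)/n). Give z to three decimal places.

z = 0.503

p̂ = 16/95 = 0.16842.
SE₀ = √(0.15·0.85/95) = 0.036635.
Test statistic: z = 0.01842/0.036635 = 0.503.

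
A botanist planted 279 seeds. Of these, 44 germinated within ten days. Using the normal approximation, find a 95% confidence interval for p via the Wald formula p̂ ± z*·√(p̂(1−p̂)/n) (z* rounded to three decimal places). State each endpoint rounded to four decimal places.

p̂ = 44/279 = 0.15771.
SE(p̂) = √(0.15771·0.84229/279) = 0.021820.
The 95% critical value is z* = 1.960.
Margin of error: 1.960 × 0.021820 = 0.04277.
Interval: 0.15771 ± 0.04277 → (0.1149, 0.2005).

(0.1149, 0.2005)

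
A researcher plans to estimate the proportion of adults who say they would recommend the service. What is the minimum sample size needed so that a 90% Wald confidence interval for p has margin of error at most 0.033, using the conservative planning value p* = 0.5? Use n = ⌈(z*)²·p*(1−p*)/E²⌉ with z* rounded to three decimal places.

For 90% confidence, z* = 1.645.
p*(1−p*) = 0.50·0.50 = 0.2500.
(z*)²·p*(1−p*)/E² = 2.706025·0.2500/0.001089 = 621.218.
Rounding up, n = 622.

n = 622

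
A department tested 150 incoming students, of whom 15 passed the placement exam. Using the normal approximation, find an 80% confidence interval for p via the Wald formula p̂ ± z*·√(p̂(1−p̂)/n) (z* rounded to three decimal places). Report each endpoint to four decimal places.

With x = 15 successes in n = 150, p̂ = 0.10000.
SE(p̂) = √(0.10000·0.90000/150) = 0.024495.
For 80% confidence, z* = 1.282.
Margin of error: 1.282 × 0.024495 = 0.03140.
CI: 0.10000 ± 0.03140 = (0.0686, 0.1314).

(0.0686, 0.1314)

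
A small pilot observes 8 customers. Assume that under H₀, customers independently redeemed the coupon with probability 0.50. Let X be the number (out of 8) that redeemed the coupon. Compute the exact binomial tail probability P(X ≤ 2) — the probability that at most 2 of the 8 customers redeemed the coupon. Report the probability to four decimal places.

P = 0.1445

X ~ Binomial(n=8, p=0.50).
P(X ≤ 2) = C(8,0)·0.50^0·0.50^8 + C(8,1)·0.50^1·0.50^7 + C(8,2)·0.50^2·0.50^6.
= 0.003906 + 0.031250 + 0.109375 = 0.1445.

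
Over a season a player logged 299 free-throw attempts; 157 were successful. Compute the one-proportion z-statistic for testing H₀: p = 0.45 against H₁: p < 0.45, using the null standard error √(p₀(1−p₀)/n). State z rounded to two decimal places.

z = 2.61

p̂ = 157/299 = 0.52508.
Null standard error: √(0.45·0.55/299) = √0.000827759 = 0.028771.
z = (0.52508 − 0.45)/0.028771 = 0.07508/0.028771 = 2.61.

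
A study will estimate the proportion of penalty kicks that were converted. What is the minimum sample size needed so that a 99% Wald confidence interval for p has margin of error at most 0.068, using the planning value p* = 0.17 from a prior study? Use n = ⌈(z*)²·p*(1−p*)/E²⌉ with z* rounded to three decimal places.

n = 203

z* = 2.576 at the 99% level.
p*(1−p*) = 0.17·0.83 = 0.1411.
Required n before rounding: 6.635776 × 0.1411 / 0.068² = 202.489.
Rounding up, n = 203.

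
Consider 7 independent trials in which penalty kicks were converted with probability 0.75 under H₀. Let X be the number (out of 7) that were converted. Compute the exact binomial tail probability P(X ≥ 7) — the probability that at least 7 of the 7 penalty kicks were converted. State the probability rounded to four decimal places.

P = 0.1335

X is binomial with n = 7 and p = 0.75.
P(X ≥ 7) = C(7,7)·0.75^7·0.25^0.
= 0.133484 = 0.1335.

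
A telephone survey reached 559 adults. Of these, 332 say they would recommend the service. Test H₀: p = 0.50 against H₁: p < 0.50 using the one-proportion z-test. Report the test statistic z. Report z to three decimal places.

With x = 332 successes in n = 559, p̂ = 0.59392.
Under H₀, SE = √(p₀(1−p₀)/n) = √(0.50·0.50/559) = √0.000447227 = 0.021148.
Test statistic: z = 0.09392/0.021148 = 4.441.

z = 4.441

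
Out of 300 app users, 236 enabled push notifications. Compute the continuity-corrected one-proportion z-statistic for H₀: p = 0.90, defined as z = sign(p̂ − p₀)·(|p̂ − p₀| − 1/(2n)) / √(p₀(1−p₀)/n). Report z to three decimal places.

z = -6.447

Sample proportion p̂ = 236/300 = 0.78667. p̂ − p₀ = -0.113333.
Continuity correction 1/(2n) = 1/600 = 0.001667.
Corrected numerator: |-0.113333| − 0.001667 = 0.111666.
Null standard error: √(0.90·0.10/300) = √0.000300000 = 0.017321.
z = (−)0.111666/0.017321 = -6.447.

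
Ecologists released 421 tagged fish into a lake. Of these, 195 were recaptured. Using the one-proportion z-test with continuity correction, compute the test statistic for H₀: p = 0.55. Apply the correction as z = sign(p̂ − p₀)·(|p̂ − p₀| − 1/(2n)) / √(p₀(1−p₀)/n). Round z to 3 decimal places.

p̂ = 195/421 = 0.46318. p̂ − p₀ = -0.086817.
1/(2n) = 0.001188.
Corrected numerator: |-0.086817| − 0.001188 = 0.085629.
Under H₀, SE = √(p₀(1−p₀)/n) = √(0.55·0.45/421) = √0.000587886 = 0.024246.
z = (−)0.085629/0.024246 = -3.532.

z = -3.532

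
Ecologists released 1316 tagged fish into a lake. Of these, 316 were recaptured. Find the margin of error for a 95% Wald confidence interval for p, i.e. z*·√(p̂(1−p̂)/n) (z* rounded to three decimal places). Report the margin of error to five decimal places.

ME = 0.02308

p̂ = 316/1316 = 0.24012.
SE(p̂) = √(0.24012·0.75988/1316) = 0.011775.
For 95% confidence, z* = 1.960.
ME = 1.960·0.011775 = 0.02308.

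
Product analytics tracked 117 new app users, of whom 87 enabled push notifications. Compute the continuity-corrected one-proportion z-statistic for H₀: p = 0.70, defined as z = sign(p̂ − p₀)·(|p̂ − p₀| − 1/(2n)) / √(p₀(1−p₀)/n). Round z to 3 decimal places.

z = 0.928

The sample proportion is 87/117 = 0.74359. p̂ − p₀ = 0.043590.
1/(2n) = 0.004274.
Corrected numerator: |0.043590| − 0.004274 = 0.039316.
Under H₀, SE = √(p₀(1−p₀)/n) = √(0.70·0.30/117) = √0.001794872 = 0.042366.
z = +0.039316/0.042366 = 0.928.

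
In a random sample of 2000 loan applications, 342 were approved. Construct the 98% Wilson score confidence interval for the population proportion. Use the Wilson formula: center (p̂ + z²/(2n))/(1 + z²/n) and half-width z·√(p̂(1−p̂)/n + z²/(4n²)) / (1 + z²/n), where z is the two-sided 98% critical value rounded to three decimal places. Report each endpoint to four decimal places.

(0.1523, 0.1915)

p̂ = 342/2000 = 0.17100; z = 2.326, so z² = 5.410276.
1 + z²/n = 1.002705.
Center = (0.17100 + 0.001353)/1.002705 = 0.17189.
Radicand: p̂(1−p̂)/n + z²/(4n²) = 0.000070880 + 0.000000338 = 0.000071218.
Half-width = 2.326·√0.000071218/1.002705 = 0.01958.
CI: 0.17189 ± 0.01958 = (0.1523, 0.1915).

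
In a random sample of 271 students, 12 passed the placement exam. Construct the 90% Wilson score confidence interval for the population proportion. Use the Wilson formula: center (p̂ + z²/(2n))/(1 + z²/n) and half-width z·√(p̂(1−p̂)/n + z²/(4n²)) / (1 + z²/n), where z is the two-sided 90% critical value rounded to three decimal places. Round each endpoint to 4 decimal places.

p̂ = 12/271 = 0.04428; z = 1.645, so z² = 2.706025.
1 + z²/n = 1.009985.
Center = (0.04428 + 0.004993)/1.009985 = 0.04879.
Radicand: p̂(1−p̂)/n + z²/(4n²) = 0.000156161 + 0.000009212 = 0.000165373.
Half-width = 1.645·√0.000165373/1.009985 = 0.02095.
Interval: 0.04879 ± 0.02095 → (0.0278, 0.0697).

(0.0278, 0.0697)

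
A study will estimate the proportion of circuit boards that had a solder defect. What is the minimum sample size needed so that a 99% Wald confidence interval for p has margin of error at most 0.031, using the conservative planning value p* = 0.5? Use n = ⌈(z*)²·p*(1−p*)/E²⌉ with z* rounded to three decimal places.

The 99% critical value is z* = 2.576.
p*(1−p*) = 0.50·0.50 = 0.2500.
Required n before rounding: 6.635776 × 0.2500 / 0.031² = 1726.268.
Rounding up, n = 1727.

n = 1727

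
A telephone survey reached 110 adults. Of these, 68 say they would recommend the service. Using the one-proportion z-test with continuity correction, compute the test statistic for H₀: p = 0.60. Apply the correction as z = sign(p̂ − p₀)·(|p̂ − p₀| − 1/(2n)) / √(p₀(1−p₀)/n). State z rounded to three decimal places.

z = 0.292

With x = 68 successes in n = 110, p̂ = 0.61818. p̂ − p₀ = 0.018182.
1/(2n) = 0.004545.
Corrected numerator: |0.018182| − 0.004545 = 0.013637.
Null standard error: √(0.60·0.40/110) = √0.002181818 = 0.046710.
z = (+)0.013637/0.046710 = 0.292.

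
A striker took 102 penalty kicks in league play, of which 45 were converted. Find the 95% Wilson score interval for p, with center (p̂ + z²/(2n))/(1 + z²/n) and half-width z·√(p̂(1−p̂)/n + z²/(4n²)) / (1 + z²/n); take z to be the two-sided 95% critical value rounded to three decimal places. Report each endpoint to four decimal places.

p̂ = 45/102 = 0.44118; z = 1.960, so z² = 3.841600.
1 + z²/n = 1.037663.
Adjusted center: (0.44118 + z²/(2n))/1.037663 = 0.44331.
Radicand: p̂(1−p̂)/n + z²/(4n²) = 0.002417057 + 0.000092311 = 0.002509368.
Half-width = 1.960·√0.002509368/1.037663 = 0.09462.
Interval: 0.44331 ± 0.09462 → (0.3487, 0.5379).

(0.3487, 0.5379)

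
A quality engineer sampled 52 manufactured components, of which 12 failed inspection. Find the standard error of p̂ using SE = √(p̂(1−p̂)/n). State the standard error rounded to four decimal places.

SE = 0.0584

The sample proportion is 12/52 = 0.23077.
p̂(1−p̂) = 0.23077·0.76923 = 0.177515.
SE = √(0.177515/52) = √0.003413750 = 0.0584.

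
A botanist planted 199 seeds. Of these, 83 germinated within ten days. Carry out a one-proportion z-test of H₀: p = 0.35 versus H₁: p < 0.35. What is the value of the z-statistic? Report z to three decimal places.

z = 1.984

The sample proportion is 83/199 = 0.41709.
Null standard error: √(0.35·0.65/199) = √0.001143216 = 0.033811.
z = (p̂ − p₀)/SE = (0.41709 − 0.35)/0.033811 = 1.984.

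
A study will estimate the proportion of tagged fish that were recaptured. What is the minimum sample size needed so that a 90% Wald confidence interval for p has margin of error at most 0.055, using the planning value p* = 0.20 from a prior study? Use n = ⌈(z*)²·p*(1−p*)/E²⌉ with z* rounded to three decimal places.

n = 144

z* = 1.645 at the 90% level.
p*(1−p*) = 0.20·0.80 = 0.1600.
(z*)²·p*(1−p*)/E² = 2.706025·0.1600/0.003025 = 143.129.
⌈143.129⌉ = 144.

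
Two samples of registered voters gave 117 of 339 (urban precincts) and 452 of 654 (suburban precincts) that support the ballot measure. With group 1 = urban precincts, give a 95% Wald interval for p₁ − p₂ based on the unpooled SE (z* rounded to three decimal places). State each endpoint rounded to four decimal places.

p̂₁ = 117/339 = 0.34513, p̂₂ = 452/654 = 0.69113; p̂₁ − p̂₂ = -0.34600.
Unpooled SE = √(p̂₁(1−p̂₁)/n₁ + p̂₂(1−p̂₂)/n₂) = √(0.000666714 + 0.000326405) = 0.031514.
For 95% confidence, z* = 1.960. Margin of error = 0.06177.
So the interval runs from -0.4078 to -0.2842.

(-0.4078, -0.2842)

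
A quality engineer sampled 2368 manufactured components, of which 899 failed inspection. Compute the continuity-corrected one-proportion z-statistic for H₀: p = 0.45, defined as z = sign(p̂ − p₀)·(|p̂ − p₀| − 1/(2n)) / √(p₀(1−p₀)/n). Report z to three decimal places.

z = -6.861

Sample proportion p̂ = 899/2368 = 0.37965. p̂ − p₀ = -0.070355.
Continuity correction 1/(2n) = 1/4736 = 0.000211.
Corrected numerator: |-0.070355| − 0.000211 = 0.070144.
Null standard error: √(0.45·0.55/2368) = √0.000104519 = 0.010223.
z = (−)0.070144/0.010223 = -6.861.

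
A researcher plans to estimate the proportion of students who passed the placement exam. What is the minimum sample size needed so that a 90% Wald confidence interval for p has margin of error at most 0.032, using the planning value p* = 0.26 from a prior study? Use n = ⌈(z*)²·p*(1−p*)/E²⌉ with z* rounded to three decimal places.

n = 509

For 90% confidence, z* = 1.645.
p*(1−p*) = 0.26·0.74 = 0.1924.
Required n before rounding: 2.706025 × 0.1924 / 0.032² = 508.437.
Rounding up, n = 509.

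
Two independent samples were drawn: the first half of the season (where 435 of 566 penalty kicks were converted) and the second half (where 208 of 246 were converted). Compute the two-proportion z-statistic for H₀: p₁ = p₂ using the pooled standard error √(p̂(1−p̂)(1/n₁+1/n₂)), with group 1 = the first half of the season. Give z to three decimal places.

z = -2.483

Sample proportions: p̂₁ = 435/566 = 0.76855 and p̂₂ = 208/246 = 0.84553.
Pooled p̂ = (435+208)/(566+246) = 643/812 = 0.79187.
SE = √[p̂(1−p̂)(1/n₁+1/n₂)] = √[0.79187·0.20813·(1/566+1/246)] ≈ 0.031002.
z = (p̂₁ − p̂₂)/SE = (0.76855 − 0.84553)/0.031002 = -0.07698/0.031002 = -2.483.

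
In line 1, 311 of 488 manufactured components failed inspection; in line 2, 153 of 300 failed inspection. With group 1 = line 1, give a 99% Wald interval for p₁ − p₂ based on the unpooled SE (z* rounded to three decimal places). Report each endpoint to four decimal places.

p̂₁ = 311/488 = 0.63730, p̂₂ = 153/300 = 0.51000; p̂₁ − p̂₂ = 0.12730.
Unpooled SE = √(p̂₁(1−p̂₁)/n₁ + p̂₂(1−p̂₂)/n₂) = √(0.000473668 + 0.000833000) = 0.036148.
z* = 2.576 at the 99% level. Margin of error = 0.09312.
CI: 0.12730 ± 0.09312 = (0.0342, 0.2204).

(0.0342, 0.2204)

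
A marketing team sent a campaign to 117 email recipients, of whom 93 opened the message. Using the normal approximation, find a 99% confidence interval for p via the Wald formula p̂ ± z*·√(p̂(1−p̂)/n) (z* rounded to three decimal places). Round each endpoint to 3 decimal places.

With x = 93 successes in n = 117, p̂ = 0.79487.
SE = √(p̂(1−p̂)/n) = √(0.163051/117) = 0.037331.
z* = 2.576 at the 99% level.
Margin of error: 2.576 × 0.037331 = 0.09616.
CI: 0.79487 ± 0.09616 = (0.699, 0.891).

(0.699, 0.891)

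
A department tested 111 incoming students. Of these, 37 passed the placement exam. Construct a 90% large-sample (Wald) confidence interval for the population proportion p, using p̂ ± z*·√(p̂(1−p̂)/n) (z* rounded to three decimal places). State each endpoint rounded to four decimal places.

p̂ = 37/111 = 0.33333.
Standard error of p̂: √(0.222222/111) = √0.002002002 = 0.044744.
For 90% confidence, z* = 1.645.
Margin of error: 1.645 × 0.044744 = 0.07360.
CI: 0.33333 ± 0.07360 = (0.2597, 0.4069).

(0.2597, 0.4069)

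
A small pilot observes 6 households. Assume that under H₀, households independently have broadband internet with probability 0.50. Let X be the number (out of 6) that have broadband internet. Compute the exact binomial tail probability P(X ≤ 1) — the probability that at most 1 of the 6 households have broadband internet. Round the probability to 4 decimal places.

P = 0.1094

X ~ Binomial(n=6, p=0.50).
P(X ≤ 1) = C(6,0)·0.50^0·0.50^6 + C(6,1)·0.50^1·0.50^5.
= 0.015625 + 0.093750 = 0.1094.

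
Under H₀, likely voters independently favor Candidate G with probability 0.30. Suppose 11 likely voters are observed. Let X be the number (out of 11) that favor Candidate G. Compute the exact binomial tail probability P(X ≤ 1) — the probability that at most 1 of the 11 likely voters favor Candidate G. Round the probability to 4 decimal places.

X ~ Binomial(n=11, p=0.30).
P(X ≤ 1) = C(11,0)·0.30^0·0.70^11 + C(11,1)·0.30^1·0.70^10.
= 0.019773 + 0.093217 = 0.1130.

P = 0.1130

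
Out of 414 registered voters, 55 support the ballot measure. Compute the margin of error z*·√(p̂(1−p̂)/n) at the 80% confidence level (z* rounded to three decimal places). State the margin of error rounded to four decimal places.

With x = 55 successes in n = 414, p̂ = 0.13285.
SE = √(p̂(1−p̂)/n) = √(0.115201/414) = 0.016681.
The 80% critical value is z* = 1.282.
Margin of error = z*·SE = 1.282 × 0.016681 = 0.0214.

ME = 0.0214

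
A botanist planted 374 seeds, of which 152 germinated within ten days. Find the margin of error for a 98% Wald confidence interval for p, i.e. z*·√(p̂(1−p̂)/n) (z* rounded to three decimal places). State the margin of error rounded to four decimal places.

ME = 0.0591

Sample proportion p̂ = 152/374 = 0.40642.
SE = √(p̂(1−p̂)/n) = √(0.241242/374) = 0.025397.
z* = 2.326 at the 98% level.
Margin of error = z*·SE = 2.326 × 0.025397 = 0.0591.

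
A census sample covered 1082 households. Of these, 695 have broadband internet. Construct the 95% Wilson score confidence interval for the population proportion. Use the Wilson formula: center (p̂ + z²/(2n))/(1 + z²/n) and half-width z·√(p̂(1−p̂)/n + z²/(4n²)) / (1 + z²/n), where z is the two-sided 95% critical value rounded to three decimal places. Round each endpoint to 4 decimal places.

p̂ = 695/1082 = 0.64233; z = 1.960, so z² = 3.841600.
Denominator 1 + z²/n = 1 + 3.841600/1082 = 1.003550.
Center = (0.64233 + 0.001775)/1.003550 = 0.64183.
Radicand: p̂(1−p̂)/n + z²/(4n²) = 0.000212331 + 0.000000820 = 0.000213151.
Half-width = 1.960·√0.000213151/1.003550 = 0.02851.
So the interval runs from 0.6133 to 0.6703.

(0.6133, 0.6703)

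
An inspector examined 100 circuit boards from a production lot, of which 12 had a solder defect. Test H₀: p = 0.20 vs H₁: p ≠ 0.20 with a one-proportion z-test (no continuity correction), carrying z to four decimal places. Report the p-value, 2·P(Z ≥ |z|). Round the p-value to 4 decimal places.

p-value = 0.0455

The sample proportion is 12/100 = 0.12000.
Under H₀, SE = √(p₀(1−p₀)/n) = √(0.20·0.80/100) = √0.001600000 = 0.040000.
Test statistic (full precision, shown to 4 dp): z = (12/100 − 0.20)/SE₀ ≈ -2.0000.
p-value = 2·P(Z ≥ |z|) with z = -2.0000 → 0.0455.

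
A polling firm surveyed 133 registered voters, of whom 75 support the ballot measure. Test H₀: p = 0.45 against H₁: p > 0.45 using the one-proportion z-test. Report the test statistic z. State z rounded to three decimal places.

z = 2.641

The sample proportion is 75/133 = 0.56391.
SE₀ = √(0.45·0.55/133) = 0.043138.
Test statistic: z = 0.11391/0.043138 = 2.641.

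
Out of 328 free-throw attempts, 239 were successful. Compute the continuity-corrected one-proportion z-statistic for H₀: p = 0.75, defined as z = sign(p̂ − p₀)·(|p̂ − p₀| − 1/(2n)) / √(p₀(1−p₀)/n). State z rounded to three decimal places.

z = -0.829

Sample proportion p̂ = 239/328 = 0.72866. p̂ − p₀ = -0.021341.
1/(2n) = 0.001524.
Corrected numerator: |-0.021341| − 0.001524 = 0.019817.
Under H₀, SE = √(p₀(1−p₀)/n) = √(0.75·0.25/328) = √0.000571646 = 0.023909.
z = −0.019817/0.023909 = -0.829.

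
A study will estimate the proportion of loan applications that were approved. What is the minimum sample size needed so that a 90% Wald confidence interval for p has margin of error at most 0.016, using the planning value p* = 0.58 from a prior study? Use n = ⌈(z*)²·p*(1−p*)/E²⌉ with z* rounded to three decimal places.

n = 2575

For 90% confidence, z* = 1.645.
p*(1−p*) = 0.58·0.42 = 0.2436.
(z*)²·p*(1−p*)/E² = 2.706025·0.2436/0.000256 = 2574.952.
⌈2574.952⌉ = 2575.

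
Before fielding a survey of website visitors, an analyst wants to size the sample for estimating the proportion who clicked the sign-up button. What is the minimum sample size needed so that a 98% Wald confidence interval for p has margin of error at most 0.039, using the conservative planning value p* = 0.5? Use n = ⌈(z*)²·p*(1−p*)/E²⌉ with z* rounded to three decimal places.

n = 890

The 98% critical value is z* = 2.326.
p*(1−p*) = 0.50·0.50 = 0.2500.
Required n before rounding: 5.410276 × 0.2500 / 0.039² = 889.263.
Rounding up, n = 890.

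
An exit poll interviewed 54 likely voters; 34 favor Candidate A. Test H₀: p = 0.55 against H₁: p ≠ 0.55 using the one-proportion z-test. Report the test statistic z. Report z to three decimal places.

Sample proportion p̂ = 34/54 = 0.62963.
Null standard error: √(0.55·0.45/54) = √0.004583333 = 0.067700.
Test statistic: z = 0.07963/0.067700 = 1.176.

z = 1.176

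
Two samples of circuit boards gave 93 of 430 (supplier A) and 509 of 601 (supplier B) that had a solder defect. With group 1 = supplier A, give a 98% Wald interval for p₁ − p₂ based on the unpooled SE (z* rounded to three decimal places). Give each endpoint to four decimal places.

(-0.6881, -0.5732)

p̂₁ = 93/430 = 0.21628, p̂₂ = 509/601 = 0.84692; p̂₁ − p̂₂ = -0.63064.
Unpooled SE = √(p̂₁(1−p̂₁)/n₁ + p̂₂(1−p̂₂)/n₂) = √(0.000394192 + 0.000215716) = 0.024696.
The 98% critical value is z* = 2.326. Margin of error = 0.05744.
So the interval runs from -0.6881 to -0.5732.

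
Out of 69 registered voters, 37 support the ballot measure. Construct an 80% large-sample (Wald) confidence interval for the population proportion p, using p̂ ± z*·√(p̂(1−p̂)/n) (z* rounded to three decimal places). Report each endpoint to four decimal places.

p̂ = 37/69 = 0.53623.
Standard error of p̂: √(0.248687/69) = √0.003604163 = 0.060035.
z* = 1.282 at the 80% level.
Margin = 1.282·0.060035 = 0.07696.
Interval: 0.53623 ± 0.07696 → (0.4593, 0.6132).

(0.4593, 0.6132)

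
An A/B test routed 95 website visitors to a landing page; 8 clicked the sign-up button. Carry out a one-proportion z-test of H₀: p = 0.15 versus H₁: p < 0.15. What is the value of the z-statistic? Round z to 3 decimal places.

The sample proportion is 8/95 = 0.08421.
Under H₀, SE = √(p₀(1−p₀)/n) = √(0.15·0.85/95) = √0.001342105 = 0.036635.
Test statistic: z = -0.06579/0.036635 = -1.796.

z = -1.796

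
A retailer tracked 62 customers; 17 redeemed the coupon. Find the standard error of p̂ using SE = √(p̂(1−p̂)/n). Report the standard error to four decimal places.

SE = 0.0567

With x = 17 successes in n = 62, p̂ = 0.27419.
p̂(1−p̂) = 0.27419·0.72581 = 0.199010.
Dividing by n and taking the root: √0.003209839 = 0.0567.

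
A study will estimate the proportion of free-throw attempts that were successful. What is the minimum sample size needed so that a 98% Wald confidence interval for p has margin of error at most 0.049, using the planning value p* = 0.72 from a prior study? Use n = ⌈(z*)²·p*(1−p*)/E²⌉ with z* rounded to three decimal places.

For 98% confidence, z* = 2.326.
p*(1−p*) = 0.72·0.28 = 0.2016.
(z*)²·p*(1−p*)/E² = 5.410276·0.2016/0.002401 = 454.274.
Rounding up, n = 455.

n = 455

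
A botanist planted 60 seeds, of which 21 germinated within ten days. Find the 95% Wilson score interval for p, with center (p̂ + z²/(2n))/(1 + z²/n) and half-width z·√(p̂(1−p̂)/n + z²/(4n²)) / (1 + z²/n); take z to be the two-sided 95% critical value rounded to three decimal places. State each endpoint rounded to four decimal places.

p̂ = 21/60 = 0.35000; z = 1.960, so z² = 3.841600.
Denominator 1 + z²/n = 1 + 3.841600/60 = 1.064027.
Center = (0.35000 + 0.032013)/1.064027 = 0.35903.
Radicand: p̂(1−p̂)/n + z²/(4n²) = 0.003791667 + 0.000266778 = 0.004058445.
Half-width = z·√(radicand)/denom = 1.960·0.063706/1.064027 = 0.11735.
So the interval runs from 0.2417 to 0.4764.

(0.2417, 0.4764)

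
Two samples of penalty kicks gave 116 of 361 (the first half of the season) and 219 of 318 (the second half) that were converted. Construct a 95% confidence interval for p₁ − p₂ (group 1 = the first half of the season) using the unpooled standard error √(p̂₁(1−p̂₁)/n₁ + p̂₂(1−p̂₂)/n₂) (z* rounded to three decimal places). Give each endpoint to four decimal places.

p̂₁ = 116/361 = 0.32133, p̂₂ = 219/318 = 0.68868; p̂₁ − p̂₂ = -0.36735.
Unpooled SE = √(p̂₁(1−p̂₁)/n₁ + p̂₂(1−p̂₂)/n₂) = √(0.000604091 + 0.000674214) = 0.035753.
z* = 1.960 at the 95% level. Margin = 1.960·0.035753 = 0.07008.
So the interval runs from -0.4374 to -0.2973.

(-0.4374, -0.2973)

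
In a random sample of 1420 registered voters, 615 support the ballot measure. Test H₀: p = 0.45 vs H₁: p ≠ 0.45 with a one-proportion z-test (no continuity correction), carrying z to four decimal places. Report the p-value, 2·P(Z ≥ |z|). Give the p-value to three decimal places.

p-value = 0.200

With x = 615 successes in n = 1420, p̂ = 0.43310.
SE₀ = √(0.45·0.55/1420) = 0.013202.
Test statistic (full precision, shown to 4 dp): z = (615/1420 − 0.45)/SE₀ ≈ -1.2802.
p-value = 2·P(Z ≥ |z|) with z = -1.2802 → 0.200.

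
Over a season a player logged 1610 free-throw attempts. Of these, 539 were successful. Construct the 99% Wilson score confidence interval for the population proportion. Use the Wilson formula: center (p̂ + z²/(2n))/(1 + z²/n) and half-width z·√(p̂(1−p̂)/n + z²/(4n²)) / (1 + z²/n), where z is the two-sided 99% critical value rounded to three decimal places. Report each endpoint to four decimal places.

Here p̂ = 539/1610 = 0.33478 and z = 2.576 (z² = 6.635776).
Denominator 1 + z²/n = 1 + 6.635776/1610 = 1.004122.
Adjusted center: (0.33478 + z²/(2n))/1.004122 = 0.33546.
Radicand: p̂(1−p̂)/n + z²/(4n²) = 0.000138325 + 0.000000640 = 0.000138965.
Half-width = z·√(radicand)/denom = 2.576·0.011788/1.004122 = 0.03024.
So the interval runs from 0.3052 to 0.3657.

(0.3052, 0.3657)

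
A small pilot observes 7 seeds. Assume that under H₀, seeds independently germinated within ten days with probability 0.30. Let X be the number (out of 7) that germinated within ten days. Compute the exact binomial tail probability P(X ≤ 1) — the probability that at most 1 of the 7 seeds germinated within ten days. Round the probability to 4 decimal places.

X ~ Binomial(n=7, p=0.30).
P(X ≤ 1) = C(7,0)·0.30^0·0.70^7 + C(7,1)·0.30^1·0.70^6.
= 0.082354 + 0.247063 = 0.3294.

P = 0.3294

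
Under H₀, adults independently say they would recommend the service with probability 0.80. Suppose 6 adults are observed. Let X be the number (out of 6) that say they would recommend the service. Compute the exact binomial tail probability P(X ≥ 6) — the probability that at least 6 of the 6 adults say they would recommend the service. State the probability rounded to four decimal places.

P = 0.2621

X ~ Binomial(n=6, p=0.80).
P(X ≥ 6) = C(6,6)·0.80^6·0.20^0.
= 0.262144 = 0.2621.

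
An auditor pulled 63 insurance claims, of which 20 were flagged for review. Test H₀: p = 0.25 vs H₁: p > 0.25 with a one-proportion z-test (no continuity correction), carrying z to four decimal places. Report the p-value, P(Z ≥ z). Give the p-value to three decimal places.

p-value = 0.108

Sample proportion p̂ = 20/63 = 0.31746.
Under H₀, SE = √(p₀(1−p₀)/n) = √(0.25·0.75/63) = √0.002976190 = 0.054554.
Test statistic (full precision, shown to 4 dp): z = (20/63 − 0.25)/SE₀ ≈ 1.2366.
From the standard normal, P(Z ≥ z) = 0.108.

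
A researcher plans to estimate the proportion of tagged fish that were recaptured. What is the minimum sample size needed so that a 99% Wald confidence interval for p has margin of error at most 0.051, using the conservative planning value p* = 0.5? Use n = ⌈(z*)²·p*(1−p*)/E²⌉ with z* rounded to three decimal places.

The 99% critical value is z* = 2.576.
p*(1−p*) = 0.2500.
(z*)²·p*(1−p*)/E² = 6.635776·0.2500/0.002601 = 637.810.
⌈637.810⌉ = 638.

n = 638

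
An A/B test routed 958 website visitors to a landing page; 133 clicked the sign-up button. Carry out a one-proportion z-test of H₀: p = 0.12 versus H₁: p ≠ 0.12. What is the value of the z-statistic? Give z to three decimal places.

With x = 133 successes in n = 958, p̂ = 0.13883.
Under H₀, SE = √(p₀(1−p₀)/n) = √(0.12·0.88/958) = √0.000110230 = 0.010499.
Test statistic: z = 0.01883/0.010499 = 1.794.

z = 1.794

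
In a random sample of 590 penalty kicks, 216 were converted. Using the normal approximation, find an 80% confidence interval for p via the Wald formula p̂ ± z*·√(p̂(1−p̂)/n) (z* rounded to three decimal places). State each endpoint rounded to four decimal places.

(0.3407, 0.3915)

Sample proportion p̂ = 216/590 = 0.36610.
SE(p̂) = √(0.36610·0.63390/590) = 0.019833.
For 80% confidence, z* = 1.282.
Margin = 1.282·0.019833 = 0.02543.
CI: 0.36610 ± 0.02543 = (0.3407, 0.3915).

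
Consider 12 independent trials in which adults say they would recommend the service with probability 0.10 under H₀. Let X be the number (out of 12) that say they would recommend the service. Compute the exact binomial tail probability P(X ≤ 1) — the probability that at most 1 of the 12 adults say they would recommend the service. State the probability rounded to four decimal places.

X ~ Binomial(n=12, p=0.10).
P(X ≤ 1) = C(12,0)·0.10^0·0.90^12 + C(12,1)·0.10^1·0.90^11.
= 0.282430 + 0.376573 = 0.6590.

P = 0.6590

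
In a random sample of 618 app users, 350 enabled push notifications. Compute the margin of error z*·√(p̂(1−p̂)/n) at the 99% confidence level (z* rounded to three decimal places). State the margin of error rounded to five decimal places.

The sample proportion is 350/618 = 0.56634.
SE(p̂) = √(0.56634·0.43366/618) = 0.019935.
For 99% confidence, z* = 2.576.
So ME = 0.05135.

ME = 0.05135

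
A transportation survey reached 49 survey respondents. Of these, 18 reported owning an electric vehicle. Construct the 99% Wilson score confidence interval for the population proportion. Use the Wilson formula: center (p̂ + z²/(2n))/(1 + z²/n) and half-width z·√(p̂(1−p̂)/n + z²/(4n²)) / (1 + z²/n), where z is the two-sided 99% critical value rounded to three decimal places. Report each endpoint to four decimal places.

(0.2159, 0.5504)

Here p̂ = 18/49 = 0.36735 and z = 2.576 (z² = 6.635776).
1 + z²/n = 1.135424.
Adjusted center: (0.36735 + z²/(2n))/1.135424 = 0.38317.
Radicand: p̂(1−p̂)/n + z²/(4n²) = 0.004742922 + 0.000690939 = 0.005433861.
Half-width = z·√(radicand)/denom = 2.576·0.073715/1.135424 = 0.16724.
So the interval runs from 0.2159 to 0.5504.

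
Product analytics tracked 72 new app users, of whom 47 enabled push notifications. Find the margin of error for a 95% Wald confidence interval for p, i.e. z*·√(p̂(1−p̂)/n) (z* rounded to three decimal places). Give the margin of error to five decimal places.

ME = 0.10997

The sample proportion is 47/72 = 0.65278.
SE = √(p̂(1−p̂)/n) = √(0.226659/72) = 0.056107.
For 95% confidence, z* = 1.960.
So ME = 0.10997.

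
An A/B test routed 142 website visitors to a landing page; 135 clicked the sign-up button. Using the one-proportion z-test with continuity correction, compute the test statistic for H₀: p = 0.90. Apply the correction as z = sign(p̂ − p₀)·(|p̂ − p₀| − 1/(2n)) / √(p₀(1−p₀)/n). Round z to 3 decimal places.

z = 1.874

p̂ = 135/142 = 0.95070. p̂ − p₀ = 0.050704.
1/(2n) = 0.003521.
Corrected numerator: |0.050704| − 0.003521 = 0.047183.
Null standard error: √(0.90·0.10/142) = √0.000633803 = 0.025175.
z = (+)0.047183/0.025175 = 1.874.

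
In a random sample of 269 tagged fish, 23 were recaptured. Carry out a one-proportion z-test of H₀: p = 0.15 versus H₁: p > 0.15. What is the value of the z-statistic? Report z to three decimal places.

z = -2.963

p̂ = 23/269 = 0.08550.
SE₀ = √(0.15·0.85/269) = 0.021771.
z = (p̂ − p₀)/SE = (0.08550 − 0.15)/0.021771 = -2.963.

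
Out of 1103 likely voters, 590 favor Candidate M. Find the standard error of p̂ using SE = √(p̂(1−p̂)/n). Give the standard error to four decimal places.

The sample proportion is 590/1103 = 0.53490.
p̂(1−p̂) = 0.248782.
Dividing by n and taking the root: √0.000225550 = 0.0150.

SE = 0.0150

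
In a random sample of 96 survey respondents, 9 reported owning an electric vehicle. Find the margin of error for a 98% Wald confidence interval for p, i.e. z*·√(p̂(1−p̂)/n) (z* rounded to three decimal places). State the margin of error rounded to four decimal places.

ME = 0.0692

The sample proportion is 9/96 = 0.09375.
SE = √(p̂(1−p̂)/n) = √(0.084961/96) = 0.029749.
The 98% critical value is z* = 2.326.
Margin of error = z*·SE = 2.326 × 0.029749 = 0.0692.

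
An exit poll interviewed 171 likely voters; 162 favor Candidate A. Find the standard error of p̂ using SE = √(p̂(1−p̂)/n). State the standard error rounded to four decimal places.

SE = 0.0171

p̂ = 162/171 = 0.94737.
p̂(1−p̂) = 0.049860.
SE = √(0.049860/171) = 0.0171.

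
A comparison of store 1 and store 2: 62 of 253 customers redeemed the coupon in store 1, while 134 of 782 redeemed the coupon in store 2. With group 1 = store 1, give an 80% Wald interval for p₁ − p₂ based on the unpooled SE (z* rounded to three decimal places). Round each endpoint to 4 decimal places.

(0.0350, 0.1124)

p̂₁ = 62/253 = 0.24506, p̂₂ = 134/782 = 0.17136; p̂₁ − p̂₂ = 0.07370.
Unpooled SE = √(p̂₁(1−p̂₁)/n₁ + p̂₂(1−p̂₂)/n₂) = √(0.000731246 + 0.000181576) = 0.030213.
For 80% confidence, z* = 1.282. Margin of error = 0.03873.
So the interval runs from 0.0350 to 0.1124.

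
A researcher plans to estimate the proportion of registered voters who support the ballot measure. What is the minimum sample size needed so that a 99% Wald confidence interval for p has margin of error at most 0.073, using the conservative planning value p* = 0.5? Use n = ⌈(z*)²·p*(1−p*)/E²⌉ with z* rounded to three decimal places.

The 99% critical value is z* = 2.576.
p*(1−p*) = 0.2500.
Required n before rounding: 6.635776 × 0.2500 / 0.073² = 311.305.
⌈311.305⌉ = 312.

n = 312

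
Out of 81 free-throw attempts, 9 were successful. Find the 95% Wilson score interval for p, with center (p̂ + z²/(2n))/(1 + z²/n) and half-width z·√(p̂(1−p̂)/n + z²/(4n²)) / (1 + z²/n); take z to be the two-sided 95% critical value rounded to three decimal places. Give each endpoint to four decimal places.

(0.0596, 0.1979)

Here p̂ = 9/81 = 0.11111 and z = 1.960 (z² = 3.841600).
Denominator 1 + z²/n = 1 + 3.841600/81 = 1.047427.
Adjusted center: (0.11111 + z²/(2n))/1.047427 = 0.12872.
Radicand: p̂(1−p̂)/n + z²/(4n²) = 0.001219326 + 0.000146380 = 0.001365706.
Half-width = 1.960·√0.001365706/1.047427 = 0.06915.
Interval: 0.12872 ± 0.06915 → (0.0596, 0.1979).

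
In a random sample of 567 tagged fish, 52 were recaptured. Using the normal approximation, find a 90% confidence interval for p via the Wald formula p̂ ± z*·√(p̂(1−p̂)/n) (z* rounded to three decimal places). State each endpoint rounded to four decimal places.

(0.0718, 0.1116)

The sample proportion is 52/567 = 0.09171.
SE(p̂) = √(0.09171·0.90829/567) = 0.012121.
z* = 1.645 at the 90% level.
Margin of error: 1.645 × 0.012121 = 0.01994.
CI: 0.09171 ± 0.01994 = (0.0718, 0.1116).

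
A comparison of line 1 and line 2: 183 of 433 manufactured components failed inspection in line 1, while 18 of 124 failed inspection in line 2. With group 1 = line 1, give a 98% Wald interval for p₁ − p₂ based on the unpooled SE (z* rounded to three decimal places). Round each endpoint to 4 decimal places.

(0.1855, 0.3695)

p̂₁ = 0.42263, p̂₂ = 0.14516, so the observed difference is 0.27747.
SE = √(0.000563543 + 0.001000722) = √0.001564265 = 0.039551.
z* = 2.326 at the 98% level. Margin = 2.326·0.039551 = 0.09200.
CI: 0.27747 ± 0.09200 = (0.1855, 0.3695).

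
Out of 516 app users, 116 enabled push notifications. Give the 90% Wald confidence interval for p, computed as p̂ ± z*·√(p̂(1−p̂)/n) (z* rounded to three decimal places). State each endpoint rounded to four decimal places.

The sample proportion is 116/516 = 0.22481.
SE(p̂) = √(0.22481·0.77519/516) = 0.018377.
For 90% confidence, z* = 1.645.
Margin of error: 1.645 × 0.018377 = 0.03023.
CI: 0.22481 ± 0.03023 = (0.1946, 0.2550).

(0.1946, 0.2550)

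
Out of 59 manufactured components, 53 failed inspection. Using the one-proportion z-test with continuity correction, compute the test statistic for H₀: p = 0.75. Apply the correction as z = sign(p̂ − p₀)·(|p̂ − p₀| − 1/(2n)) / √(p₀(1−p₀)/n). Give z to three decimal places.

With x = 53 successes in n = 59, p̂ = 0.89831. p̂ − p₀ = 0.148305.
Continuity correction 1/(2n) = 1/118 = 0.008475.
Corrected numerator: |0.148305| − 0.008475 = 0.139830.
Null standard error: √(0.75·0.25/59) = √0.003177966 = 0.056373.
z = +0.139830/0.056373 = 2.480.

z = 2.480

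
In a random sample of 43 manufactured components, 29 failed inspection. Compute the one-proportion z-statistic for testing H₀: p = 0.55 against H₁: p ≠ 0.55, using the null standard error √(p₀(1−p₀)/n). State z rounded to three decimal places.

z = 1.640

Sample proportion p̂ = 29/43 = 0.67442.
Null standard error: √(0.55·0.45/43) = √0.005755814 = 0.075867.
z = (0.67442 − 0.55)/0.075867 = 0.12442/0.075867 = 1.640.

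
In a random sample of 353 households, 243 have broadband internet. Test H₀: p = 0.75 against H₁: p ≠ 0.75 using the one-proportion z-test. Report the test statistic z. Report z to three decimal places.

p̂ = 243/353 = 0.68839.
SE₀ = √(0.75·0.25/353) = 0.023047.
z = (0.68839 − 0.75)/0.023047 = -0.06161/0.023047 = -2.673.

z = -2.673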